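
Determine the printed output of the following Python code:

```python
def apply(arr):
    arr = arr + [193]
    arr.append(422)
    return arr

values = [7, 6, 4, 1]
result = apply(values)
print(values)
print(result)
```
[7, 6, 4, 1]
[7, 6, 4, 1, 193, 422]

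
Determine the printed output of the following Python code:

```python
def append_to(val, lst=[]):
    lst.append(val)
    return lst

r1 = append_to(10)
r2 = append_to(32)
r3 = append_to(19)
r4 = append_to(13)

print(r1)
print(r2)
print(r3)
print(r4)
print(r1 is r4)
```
[10, 32, 19, 13]
[10, 32, 19, 13]
[10, 32, 19, 13]
[10, 32, 19, 13]
True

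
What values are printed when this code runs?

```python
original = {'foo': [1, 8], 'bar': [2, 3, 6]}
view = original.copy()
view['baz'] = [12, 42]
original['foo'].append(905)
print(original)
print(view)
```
{'foo': [1, 8, 905], 'bar': [2, 3, 6]}
{'foo': [1, 8, 905], 'bar': [2, 3, 6], 'baz': [12, 42]}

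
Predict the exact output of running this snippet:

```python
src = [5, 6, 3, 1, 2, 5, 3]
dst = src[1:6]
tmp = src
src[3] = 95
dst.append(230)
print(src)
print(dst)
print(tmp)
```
[5, 6, 3, 95, 2, 5, 3]
[6, 3, 1, 2, 5, 230]
[5, 6, 3, 95, 2, 5, 3]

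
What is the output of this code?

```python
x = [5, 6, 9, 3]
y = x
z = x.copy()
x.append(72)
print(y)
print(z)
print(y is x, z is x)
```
[5, 6, 9, 3, 72]
[5, 6, 9, 3]
True False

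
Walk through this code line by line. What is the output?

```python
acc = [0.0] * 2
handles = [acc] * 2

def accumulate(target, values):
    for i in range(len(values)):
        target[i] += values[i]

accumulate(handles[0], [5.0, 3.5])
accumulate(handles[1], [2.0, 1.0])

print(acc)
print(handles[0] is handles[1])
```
[7.0, 4.5]
True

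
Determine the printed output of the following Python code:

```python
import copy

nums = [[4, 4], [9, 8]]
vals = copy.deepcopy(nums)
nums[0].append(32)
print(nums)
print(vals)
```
[[4, 4, 32], [9, 8]]
[[4, 4], [9, 8]]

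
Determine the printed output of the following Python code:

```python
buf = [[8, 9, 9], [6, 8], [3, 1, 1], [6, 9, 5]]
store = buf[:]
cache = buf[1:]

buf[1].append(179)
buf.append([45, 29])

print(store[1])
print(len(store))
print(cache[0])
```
[6, 8, 179]
4
[6, 8, 179]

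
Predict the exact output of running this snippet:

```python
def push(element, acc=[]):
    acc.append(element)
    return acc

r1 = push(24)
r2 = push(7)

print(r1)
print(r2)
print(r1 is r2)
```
[24, 7]
[24, 7]
True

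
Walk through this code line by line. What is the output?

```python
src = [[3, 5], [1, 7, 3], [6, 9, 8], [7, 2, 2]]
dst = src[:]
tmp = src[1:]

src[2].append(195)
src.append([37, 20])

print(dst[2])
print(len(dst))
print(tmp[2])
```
[6, 9, 8, 195]
4
[7, 2, 2]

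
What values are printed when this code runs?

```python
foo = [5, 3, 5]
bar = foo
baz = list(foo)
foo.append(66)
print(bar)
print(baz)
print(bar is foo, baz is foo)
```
[5, 3, 5, 66]
[5, 3, 5]
True False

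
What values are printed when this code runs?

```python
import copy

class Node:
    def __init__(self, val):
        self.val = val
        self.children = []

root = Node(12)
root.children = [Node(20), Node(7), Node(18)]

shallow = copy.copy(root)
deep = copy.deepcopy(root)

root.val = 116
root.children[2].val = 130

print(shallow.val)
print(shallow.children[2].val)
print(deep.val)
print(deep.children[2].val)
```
12
130
12
18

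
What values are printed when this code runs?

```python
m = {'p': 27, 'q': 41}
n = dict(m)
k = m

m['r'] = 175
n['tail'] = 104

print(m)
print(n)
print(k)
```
{'p': 27, 'q': 41, 'r': 175}
{'p': 27, 'q': 41, 'tail': 104}
{'p': 27, 'q': 41, 'r': 175}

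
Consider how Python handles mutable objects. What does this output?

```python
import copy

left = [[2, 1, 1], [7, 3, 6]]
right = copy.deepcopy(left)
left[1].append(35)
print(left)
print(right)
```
[[2, 1, 1], [7, 3, 6, 35]]
[[2, 1, 1], [7, 3, 6]]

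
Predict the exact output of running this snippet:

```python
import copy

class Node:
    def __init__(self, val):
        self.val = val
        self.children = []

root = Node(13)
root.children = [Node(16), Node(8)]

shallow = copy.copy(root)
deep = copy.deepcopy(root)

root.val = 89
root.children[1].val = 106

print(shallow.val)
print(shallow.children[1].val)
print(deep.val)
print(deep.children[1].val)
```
13
106
13
8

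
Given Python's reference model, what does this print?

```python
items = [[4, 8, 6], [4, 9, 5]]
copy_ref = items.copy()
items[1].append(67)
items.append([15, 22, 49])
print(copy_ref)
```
[[4, 8, 6], [4, 9, 5, 67]]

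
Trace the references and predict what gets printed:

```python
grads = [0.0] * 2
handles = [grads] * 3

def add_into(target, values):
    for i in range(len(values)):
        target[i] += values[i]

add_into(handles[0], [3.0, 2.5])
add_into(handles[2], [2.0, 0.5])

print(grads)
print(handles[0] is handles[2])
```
[5.0, 3.0]
True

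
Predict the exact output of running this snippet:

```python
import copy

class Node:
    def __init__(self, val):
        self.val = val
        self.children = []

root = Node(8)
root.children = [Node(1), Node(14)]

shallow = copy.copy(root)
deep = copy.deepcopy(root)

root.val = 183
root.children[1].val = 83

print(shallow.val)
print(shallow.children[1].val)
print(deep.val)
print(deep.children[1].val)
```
8
83
8
14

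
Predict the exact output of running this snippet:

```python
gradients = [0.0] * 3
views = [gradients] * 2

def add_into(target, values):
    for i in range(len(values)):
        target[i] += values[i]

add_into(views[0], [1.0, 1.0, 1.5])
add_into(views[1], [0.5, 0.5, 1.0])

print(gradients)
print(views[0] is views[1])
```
[1.5, 1.5, 2.5]
True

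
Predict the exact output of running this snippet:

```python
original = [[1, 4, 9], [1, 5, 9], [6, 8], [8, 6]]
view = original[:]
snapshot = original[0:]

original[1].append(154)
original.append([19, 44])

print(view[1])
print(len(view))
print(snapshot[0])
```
[1, 5, 9, 154]
4
[1, 4, 9]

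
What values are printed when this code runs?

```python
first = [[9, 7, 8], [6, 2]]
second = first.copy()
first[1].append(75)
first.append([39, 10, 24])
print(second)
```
[[9, 7, 8], [6, 2, 75]]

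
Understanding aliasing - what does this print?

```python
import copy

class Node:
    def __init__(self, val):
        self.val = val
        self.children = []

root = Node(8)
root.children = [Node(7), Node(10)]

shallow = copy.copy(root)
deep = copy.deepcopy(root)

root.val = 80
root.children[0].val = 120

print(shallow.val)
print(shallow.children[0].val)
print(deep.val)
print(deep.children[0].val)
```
8
120
8
7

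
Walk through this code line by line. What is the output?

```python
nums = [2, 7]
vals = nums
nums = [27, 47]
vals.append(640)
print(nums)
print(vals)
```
[27, 47]
[2, 7, 640]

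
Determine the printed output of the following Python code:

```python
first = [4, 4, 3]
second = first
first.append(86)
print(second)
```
[4, 4, 3, 86]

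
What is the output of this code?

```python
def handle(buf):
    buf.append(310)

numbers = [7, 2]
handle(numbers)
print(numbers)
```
[7, 2, 310]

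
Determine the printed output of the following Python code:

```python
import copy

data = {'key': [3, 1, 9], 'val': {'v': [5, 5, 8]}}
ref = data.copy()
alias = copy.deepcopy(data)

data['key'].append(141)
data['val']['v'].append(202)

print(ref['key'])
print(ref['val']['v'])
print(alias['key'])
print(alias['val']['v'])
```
[3, 1, 9, 141]
[5, 5, 8, 202]
[3, 1, 9]
[5, 5, 8]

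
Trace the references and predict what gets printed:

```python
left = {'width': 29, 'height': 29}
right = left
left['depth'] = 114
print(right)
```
{'width': 29, 'height': 29, 'depth': 114}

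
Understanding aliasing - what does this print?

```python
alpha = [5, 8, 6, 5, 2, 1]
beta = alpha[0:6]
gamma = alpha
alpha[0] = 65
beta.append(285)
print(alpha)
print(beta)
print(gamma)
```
[65, 8, 6, 5, 2, 1]
[5, 8, 6, 5, 2, 1, 285]
[65, 8, 6, 5, 2, 1]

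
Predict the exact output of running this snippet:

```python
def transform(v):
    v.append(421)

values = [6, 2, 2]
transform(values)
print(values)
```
[6, 2, 2, 421]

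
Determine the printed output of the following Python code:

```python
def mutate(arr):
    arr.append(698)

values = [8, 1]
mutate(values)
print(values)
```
[8, 1, 698]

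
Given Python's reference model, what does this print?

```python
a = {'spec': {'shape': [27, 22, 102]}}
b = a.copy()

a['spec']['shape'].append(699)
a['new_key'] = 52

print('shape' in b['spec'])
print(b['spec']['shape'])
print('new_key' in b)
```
True
[27, 22, 102, 699]
False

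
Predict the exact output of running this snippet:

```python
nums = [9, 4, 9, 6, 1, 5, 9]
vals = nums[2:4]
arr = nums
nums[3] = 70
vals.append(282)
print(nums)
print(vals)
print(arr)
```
[9, 4, 9, 70, 1, 5, 9]
[9, 6, 282]
[9, 4, 9, 70, 1, 5, 9]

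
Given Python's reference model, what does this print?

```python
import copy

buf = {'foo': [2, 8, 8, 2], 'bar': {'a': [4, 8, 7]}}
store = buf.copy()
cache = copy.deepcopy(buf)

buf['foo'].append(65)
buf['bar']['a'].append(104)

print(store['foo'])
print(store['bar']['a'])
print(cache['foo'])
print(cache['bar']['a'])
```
[2, 8, 8, 2, 65]
[4, 8, 7, 104]
[2, 8, 8, 2]
[4, 8, 7]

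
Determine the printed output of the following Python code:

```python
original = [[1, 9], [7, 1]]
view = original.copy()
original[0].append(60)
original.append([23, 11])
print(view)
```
[[1, 9, 60], [7, 1]]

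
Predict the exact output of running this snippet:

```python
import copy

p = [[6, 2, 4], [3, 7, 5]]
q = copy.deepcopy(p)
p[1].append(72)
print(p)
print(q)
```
[[6, 2, 4], [3, 7, 5, 72]]
[[6, 2, 4], [3, 7, 5]]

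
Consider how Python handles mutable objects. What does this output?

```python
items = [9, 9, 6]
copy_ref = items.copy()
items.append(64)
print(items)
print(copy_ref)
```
[9, 9, 6, 64]
[9, 9, 6]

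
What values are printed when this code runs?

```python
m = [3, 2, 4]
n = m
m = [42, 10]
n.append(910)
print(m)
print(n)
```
[42, 10]
[3, 2, 4, 910]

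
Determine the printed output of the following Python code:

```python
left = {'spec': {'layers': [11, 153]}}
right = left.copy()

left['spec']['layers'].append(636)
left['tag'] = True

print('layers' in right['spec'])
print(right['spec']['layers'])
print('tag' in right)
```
True
[11, 153, 636]
False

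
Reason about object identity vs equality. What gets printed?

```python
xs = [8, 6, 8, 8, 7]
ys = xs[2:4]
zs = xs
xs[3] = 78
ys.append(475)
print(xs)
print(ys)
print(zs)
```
[8, 6, 8, 78, 7]
[8, 8, 475]
[8, 6, 8, 78, 7]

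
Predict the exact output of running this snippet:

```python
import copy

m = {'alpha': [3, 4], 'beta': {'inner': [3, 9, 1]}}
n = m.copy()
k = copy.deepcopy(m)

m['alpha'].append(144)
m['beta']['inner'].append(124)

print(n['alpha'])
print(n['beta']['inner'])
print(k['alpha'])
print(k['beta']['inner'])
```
[3, 4, 144]
[3, 9, 1, 124]
[3, 4]
[3, 9, 1]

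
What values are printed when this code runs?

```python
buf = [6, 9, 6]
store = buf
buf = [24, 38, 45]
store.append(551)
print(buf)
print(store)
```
[24, 38, 45]
[6, 9, 6, 551]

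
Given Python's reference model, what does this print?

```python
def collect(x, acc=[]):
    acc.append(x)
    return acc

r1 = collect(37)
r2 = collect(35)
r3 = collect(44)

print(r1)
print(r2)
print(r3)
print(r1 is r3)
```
[37, 35, 44]
[37, 35, 44]
[37, 35, 44]
True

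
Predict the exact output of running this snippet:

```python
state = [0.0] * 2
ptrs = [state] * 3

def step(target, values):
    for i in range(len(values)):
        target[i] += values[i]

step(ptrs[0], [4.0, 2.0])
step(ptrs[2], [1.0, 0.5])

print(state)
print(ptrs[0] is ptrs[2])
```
[5.0, 2.5]
True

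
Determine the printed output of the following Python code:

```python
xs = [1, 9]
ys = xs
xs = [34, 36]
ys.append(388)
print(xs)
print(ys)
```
[34, 36]
[1, 9, 388]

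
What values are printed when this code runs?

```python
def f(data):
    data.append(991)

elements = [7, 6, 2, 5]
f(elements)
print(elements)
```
[7, 6, 2, 5, 991]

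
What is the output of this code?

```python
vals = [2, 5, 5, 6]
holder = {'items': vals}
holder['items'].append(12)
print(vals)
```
[2, 5, 5, 6, 12]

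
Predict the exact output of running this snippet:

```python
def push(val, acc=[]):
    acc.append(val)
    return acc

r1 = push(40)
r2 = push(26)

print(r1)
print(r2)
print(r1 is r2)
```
[40, 26]
[40, 26]
True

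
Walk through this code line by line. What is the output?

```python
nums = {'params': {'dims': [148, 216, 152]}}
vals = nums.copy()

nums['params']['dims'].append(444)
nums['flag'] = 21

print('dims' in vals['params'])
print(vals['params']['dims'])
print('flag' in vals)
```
True
[148, 216, 152, 444]
False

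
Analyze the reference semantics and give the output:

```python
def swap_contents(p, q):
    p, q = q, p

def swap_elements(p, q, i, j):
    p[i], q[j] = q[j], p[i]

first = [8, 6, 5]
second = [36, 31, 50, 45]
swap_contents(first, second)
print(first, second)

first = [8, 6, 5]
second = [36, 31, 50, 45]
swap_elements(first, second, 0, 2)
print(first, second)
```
[8, 6, 5] [36, 31, 50, 45]
[50, 6, 5] [36, 31, 8, 45]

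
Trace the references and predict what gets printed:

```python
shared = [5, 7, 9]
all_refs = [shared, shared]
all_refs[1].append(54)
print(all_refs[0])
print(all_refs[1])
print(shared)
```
[5, 7, 9, 54]
[5, 7, 9, 54]
[5, 7, 9, 54]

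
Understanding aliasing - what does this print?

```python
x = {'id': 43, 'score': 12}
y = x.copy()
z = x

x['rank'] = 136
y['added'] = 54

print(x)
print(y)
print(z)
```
{'id': 43, 'score': 12, 'rank': 136}
{'id': 43, 'score': 12, 'added': 54}
{'id': 43, 'score': 12, 'rank': 136}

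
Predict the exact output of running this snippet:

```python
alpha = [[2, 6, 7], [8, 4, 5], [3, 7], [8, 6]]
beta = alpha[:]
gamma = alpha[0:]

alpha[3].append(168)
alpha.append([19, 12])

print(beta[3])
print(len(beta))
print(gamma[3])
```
[8, 6, 168]
4
[8, 6, 168]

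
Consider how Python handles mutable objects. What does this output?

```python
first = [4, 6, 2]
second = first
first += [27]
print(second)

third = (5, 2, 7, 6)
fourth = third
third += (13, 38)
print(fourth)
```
[4, 6, 2, 27]
(5, 2, 7, 6)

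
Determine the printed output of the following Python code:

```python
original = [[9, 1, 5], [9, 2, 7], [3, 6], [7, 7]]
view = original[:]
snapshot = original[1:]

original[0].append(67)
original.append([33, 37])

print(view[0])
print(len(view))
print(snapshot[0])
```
[9, 1, 5, 67]
4
[9, 2, 7]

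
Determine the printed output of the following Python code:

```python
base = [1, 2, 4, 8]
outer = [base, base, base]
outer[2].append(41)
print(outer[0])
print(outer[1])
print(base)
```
[1, 2, 4, 8, 41]
[1, 2, 4, 8, 41]
[1, 2, 4, 8, 41]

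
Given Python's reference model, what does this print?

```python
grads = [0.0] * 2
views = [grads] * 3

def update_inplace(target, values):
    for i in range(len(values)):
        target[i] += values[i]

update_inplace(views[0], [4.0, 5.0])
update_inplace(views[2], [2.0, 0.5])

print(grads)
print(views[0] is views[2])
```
[6.0, 5.5]
True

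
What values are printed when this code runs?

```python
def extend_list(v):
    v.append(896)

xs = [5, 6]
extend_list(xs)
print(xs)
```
[5, 6, 896]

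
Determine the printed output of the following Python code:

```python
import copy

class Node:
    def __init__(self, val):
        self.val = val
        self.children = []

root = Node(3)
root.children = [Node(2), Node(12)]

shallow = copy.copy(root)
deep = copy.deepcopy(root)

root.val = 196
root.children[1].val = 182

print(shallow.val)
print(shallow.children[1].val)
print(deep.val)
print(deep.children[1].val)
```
3
182
3
12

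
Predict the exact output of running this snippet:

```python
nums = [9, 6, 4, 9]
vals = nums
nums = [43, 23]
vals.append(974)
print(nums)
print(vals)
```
[43, 23]
[9, 6, 4, 9, 974]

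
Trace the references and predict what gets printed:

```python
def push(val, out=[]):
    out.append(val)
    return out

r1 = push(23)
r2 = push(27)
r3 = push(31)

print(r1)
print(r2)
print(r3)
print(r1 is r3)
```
[23, 27, 31]
[23, 27, 31]
[23, 27, 31]
True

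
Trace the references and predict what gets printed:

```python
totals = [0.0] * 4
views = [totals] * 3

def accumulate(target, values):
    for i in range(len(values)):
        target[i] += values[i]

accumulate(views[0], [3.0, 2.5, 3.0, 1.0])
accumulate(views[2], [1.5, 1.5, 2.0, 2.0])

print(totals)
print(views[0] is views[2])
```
[4.5, 4.0, 5.0, 3.0]
True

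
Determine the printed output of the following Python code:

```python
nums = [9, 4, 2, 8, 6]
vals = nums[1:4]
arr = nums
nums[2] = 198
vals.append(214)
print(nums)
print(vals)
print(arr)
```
[9, 4, 198, 8, 6]
[4, 2, 8, 214]
[9, 4, 198, 8, 6]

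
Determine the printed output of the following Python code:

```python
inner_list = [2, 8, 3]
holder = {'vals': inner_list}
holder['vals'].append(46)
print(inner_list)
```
[2, 8, 3, 46]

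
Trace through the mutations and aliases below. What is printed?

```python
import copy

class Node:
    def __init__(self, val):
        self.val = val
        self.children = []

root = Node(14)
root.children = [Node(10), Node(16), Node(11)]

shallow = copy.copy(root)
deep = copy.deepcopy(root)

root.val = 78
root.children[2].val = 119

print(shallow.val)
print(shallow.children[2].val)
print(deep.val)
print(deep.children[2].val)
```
14
119
14
11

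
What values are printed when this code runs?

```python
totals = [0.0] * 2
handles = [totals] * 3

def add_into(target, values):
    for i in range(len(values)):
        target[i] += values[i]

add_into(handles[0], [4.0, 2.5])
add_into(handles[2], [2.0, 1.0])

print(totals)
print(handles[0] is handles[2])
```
[6.0, 3.5]
True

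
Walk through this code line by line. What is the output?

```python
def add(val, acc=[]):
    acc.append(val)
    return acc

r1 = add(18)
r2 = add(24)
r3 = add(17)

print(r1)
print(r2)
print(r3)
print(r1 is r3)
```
[18, 24, 17]
[18, 24, 17]
[18, 24, 17]
True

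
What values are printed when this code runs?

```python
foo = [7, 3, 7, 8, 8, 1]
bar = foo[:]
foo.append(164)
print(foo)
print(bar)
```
[7, 3, 7, 8, 8, 1, 164]
[7, 3, 7, 8, 8, 1]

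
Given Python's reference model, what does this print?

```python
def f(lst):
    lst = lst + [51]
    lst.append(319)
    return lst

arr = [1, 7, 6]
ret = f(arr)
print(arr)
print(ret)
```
[1, 7, 6]
[1, 7, 6, 51, 319]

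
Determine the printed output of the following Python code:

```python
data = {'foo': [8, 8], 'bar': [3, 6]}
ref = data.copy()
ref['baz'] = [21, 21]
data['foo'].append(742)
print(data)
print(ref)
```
{'foo': [8, 8, 742], 'bar': [3, 6]}
{'foo': [8, 8, 742], 'bar': [3, 6], 'baz': [21, 21]}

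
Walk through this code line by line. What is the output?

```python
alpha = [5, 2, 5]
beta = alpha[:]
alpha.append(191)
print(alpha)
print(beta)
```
[5, 2, 5, 191]
[5, 2, 5]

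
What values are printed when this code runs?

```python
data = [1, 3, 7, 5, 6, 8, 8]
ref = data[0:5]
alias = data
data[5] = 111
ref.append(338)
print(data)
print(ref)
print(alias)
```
[1, 3, 7, 5, 6, 111, 8]
[1, 3, 7, 5, 6, 338]
[1, 3, 7, 5, 6, 111, 8]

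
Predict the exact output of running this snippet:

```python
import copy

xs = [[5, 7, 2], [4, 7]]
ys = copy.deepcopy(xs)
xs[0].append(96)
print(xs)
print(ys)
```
[[5, 7, 2, 96], [4, 7]]
[[5, 7, 2], [4, 7]]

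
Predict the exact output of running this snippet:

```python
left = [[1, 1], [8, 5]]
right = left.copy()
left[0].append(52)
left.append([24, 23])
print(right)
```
[[1, 1, 52], [8, 5]]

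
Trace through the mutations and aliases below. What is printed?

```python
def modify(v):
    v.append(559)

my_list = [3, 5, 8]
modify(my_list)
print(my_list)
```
[3, 5, 8, 559]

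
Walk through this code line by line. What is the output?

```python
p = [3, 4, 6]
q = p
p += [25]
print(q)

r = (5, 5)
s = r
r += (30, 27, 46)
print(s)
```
[3, 4, 6, 25]
(5, 5)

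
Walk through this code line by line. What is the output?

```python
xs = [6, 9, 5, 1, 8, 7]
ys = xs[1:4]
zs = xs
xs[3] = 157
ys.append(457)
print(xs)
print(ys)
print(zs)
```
[6, 9, 5, 157, 8, 7]
[9, 5, 1, 457]
[6, 9, 5, 157, 8, 7]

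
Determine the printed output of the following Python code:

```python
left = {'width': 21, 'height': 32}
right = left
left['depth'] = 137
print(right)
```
{'width': 21, 'height': 32, 'depth': 137}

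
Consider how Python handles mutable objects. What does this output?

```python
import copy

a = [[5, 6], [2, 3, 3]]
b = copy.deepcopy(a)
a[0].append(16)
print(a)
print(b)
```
[[5, 6, 16], [2, 3, 3]]
[[5, 6], [2, 3, 3]]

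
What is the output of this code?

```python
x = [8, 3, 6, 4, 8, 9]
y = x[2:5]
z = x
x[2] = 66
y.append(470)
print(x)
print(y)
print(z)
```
[8, 3, 66, 4, 8, 9]
[6, 4, 8, 470]
[8, 3, 66, 4, 8, 9]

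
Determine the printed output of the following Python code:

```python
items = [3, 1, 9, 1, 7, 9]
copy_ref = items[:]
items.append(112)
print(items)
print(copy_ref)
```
[3, 1, 9, 1, 7, 9, 112]
[3, 1, 9, 1, 7, 9]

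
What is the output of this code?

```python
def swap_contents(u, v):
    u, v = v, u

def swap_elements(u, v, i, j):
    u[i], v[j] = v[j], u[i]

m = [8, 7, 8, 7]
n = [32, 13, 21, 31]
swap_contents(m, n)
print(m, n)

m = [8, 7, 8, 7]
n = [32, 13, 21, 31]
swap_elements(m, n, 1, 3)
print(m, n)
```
[8, 7, 8, 7] [32, 13, 21, 31]
[8, 31, 8, 7] [32, 13, 21, 7]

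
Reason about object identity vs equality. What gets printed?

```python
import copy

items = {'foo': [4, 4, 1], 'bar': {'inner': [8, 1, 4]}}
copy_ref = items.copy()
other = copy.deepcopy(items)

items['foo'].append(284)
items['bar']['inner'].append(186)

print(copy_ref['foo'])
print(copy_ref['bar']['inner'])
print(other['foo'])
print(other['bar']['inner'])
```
[4, 4, 1, 284]
[8, 1, 4, 186]
[4, 4, 1]
[8, 1, 4]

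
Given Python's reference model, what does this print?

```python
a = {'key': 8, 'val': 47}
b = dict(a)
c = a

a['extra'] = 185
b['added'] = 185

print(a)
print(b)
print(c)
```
{'key': 8, 'val': 47, 'extra': 185}
{'key': 8, 'val': 47, 'added': 185}
{'key': 8, 'val': 47, 'extra': 185}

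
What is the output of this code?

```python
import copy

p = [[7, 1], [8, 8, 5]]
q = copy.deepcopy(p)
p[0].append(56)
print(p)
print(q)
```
[[7, 1, 56], [8, 8, 5]]
[[7, 1], [8, 8, 5]]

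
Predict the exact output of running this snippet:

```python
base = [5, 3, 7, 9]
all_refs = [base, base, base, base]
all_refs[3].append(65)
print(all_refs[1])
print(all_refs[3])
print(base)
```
[5, 3, 7, 9, 65]
[5, 3, 7, 9, 65]
[5, 3, 7, 9, 65]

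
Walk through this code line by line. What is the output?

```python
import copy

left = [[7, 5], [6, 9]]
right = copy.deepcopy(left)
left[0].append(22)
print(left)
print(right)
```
[[7, 5, 22], [6, 9]]
[[7, 5], [6, 9]]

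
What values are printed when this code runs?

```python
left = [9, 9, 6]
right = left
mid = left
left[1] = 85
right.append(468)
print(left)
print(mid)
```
[9, 85, 6, 468]
[9, 85, 6, 468]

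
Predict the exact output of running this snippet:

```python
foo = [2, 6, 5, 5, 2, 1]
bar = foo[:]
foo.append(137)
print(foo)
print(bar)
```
[2, 6, 5, 5, 2, 1, 137]
[2, 6, 5, 5, 2, 1]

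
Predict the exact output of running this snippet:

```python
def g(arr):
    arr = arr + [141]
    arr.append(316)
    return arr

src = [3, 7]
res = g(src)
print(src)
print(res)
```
[3, 7]
[3, 7, 141, 316]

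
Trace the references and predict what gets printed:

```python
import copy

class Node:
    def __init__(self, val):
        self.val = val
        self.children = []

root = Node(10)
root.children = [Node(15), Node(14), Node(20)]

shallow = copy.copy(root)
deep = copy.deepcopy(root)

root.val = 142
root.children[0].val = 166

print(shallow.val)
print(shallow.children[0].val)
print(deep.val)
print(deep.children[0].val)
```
10
166
10
15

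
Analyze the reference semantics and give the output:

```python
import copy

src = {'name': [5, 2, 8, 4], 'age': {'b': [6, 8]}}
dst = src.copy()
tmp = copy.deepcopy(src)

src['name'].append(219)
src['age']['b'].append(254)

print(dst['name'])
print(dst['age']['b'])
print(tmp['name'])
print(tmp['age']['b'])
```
[5, 2, 8, 4, 219]
[6, 8, 254]
[5, 2, 8, 4]
[6, 8]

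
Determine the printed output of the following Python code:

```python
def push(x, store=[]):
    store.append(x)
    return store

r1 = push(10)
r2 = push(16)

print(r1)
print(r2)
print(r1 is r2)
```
[10, 16]
[10, 16]
True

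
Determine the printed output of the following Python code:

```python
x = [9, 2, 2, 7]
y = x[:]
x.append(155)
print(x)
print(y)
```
[9, 2, 2, 7, 155]
[9, 2, 2, 7]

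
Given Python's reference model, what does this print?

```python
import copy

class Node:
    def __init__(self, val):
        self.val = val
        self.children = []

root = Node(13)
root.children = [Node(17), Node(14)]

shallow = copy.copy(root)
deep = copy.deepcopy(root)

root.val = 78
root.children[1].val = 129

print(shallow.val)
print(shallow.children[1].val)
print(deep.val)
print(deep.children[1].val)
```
13
129
13
14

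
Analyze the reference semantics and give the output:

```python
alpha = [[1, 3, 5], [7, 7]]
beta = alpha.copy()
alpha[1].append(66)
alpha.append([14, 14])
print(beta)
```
[[1, 3, 5], [7, 7, 66]]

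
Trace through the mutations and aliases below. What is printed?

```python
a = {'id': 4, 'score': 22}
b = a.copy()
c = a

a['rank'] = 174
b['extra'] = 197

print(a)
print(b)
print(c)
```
{'id': 4, 'score': 22, 'rank': 174}
{'id': 4, 'score': 22, 'extra': 197}
{'id': 4, 'score': 22, 'rank': 174}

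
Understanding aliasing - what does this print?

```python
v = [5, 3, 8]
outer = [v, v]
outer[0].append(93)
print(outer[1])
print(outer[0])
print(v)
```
[5, 3, 8, 93]
[5, 3, 8, 93]
[5, 3, 8, 93]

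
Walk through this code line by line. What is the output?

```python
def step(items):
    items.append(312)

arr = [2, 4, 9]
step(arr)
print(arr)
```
[2, 4, 9, 312]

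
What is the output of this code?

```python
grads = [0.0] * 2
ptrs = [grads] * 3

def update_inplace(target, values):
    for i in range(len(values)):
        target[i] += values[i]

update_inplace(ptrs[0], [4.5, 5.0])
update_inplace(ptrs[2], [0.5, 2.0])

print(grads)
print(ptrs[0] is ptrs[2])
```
[5.0, 7.0]
True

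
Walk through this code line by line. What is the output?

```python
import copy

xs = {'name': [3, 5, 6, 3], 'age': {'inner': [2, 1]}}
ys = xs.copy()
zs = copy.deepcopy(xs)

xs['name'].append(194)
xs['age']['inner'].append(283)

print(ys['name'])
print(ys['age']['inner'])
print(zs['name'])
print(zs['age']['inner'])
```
[3, 5, 6, 3, 194]
[2, 1, 283]
[3, 5, 6, 3]
[2, 1]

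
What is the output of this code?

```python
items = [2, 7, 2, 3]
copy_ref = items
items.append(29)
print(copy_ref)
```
[2, 7, 2, 3, 29]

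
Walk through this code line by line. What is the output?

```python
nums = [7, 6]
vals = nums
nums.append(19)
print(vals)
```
[7, 6, 19]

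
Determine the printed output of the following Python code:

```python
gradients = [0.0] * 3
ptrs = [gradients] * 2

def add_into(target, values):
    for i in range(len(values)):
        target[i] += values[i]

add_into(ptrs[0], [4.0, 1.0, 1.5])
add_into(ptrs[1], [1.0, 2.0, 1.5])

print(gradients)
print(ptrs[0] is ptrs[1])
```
[5.0, 3.0, 3.0]
True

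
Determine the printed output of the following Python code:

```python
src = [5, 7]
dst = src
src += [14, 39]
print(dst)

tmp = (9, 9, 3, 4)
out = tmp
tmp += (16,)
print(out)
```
[5, 7, 14, 39]
(9, 9, 3, 4)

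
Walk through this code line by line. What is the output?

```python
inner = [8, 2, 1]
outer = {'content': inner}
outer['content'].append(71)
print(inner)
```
[8, 2, 1, 71]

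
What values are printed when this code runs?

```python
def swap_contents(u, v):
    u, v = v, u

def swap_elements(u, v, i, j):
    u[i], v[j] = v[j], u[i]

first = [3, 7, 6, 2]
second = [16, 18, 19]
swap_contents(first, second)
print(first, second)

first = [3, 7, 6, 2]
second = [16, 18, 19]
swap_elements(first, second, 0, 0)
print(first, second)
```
[3, 7, 6, 2] [16, 18, 19]
[16, 7, 6, 2] [3, 18, 19]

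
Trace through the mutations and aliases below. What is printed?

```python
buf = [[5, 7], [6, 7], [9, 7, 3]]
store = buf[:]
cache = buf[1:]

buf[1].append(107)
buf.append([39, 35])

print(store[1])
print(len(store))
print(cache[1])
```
[6, 7, 107]
3
[9, 7, 3]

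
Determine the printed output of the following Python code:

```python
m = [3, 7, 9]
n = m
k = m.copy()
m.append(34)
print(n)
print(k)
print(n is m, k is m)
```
[3, 7, 9, 34]
[3, 7, 9]
True False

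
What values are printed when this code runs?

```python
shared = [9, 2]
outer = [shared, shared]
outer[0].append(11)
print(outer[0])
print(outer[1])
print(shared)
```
[9, 2, 11]
[9, 2, 11]
[9, 2, 11]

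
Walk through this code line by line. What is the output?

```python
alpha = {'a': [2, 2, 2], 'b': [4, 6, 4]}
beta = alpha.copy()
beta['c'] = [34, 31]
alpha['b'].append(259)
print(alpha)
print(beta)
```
{'a': [2, 2, 2], 'b': [4, 6, 4, 259]}
{'a': [2, 2, 2], 'b': [4, 6, 4, 259], 'c': [34, 31]}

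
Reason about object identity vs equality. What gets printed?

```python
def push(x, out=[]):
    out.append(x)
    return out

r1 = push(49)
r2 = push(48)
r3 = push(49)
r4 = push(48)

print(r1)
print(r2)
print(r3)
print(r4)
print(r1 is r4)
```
[49, 48, 49, 48]
[49, 48, 49, 48]
[49, 48, 49, 48]
[49, 48, 49, 48]
True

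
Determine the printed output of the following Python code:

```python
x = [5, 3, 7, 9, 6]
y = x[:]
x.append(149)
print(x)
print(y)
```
[5, 3, 7, 9, 6, 149]
[5, 3, 7, 9, 6]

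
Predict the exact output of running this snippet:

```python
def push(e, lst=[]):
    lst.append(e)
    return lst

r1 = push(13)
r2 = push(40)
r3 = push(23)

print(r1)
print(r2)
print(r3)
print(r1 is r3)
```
[13, 40, 23]
[13, 40, 23]
[13, 40, 23]
True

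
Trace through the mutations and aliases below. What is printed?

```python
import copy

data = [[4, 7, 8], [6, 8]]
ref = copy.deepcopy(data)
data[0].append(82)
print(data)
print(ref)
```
[[4, 7, 8, 82], [6, 8]]
[[4, 7, 8], [6, 8]]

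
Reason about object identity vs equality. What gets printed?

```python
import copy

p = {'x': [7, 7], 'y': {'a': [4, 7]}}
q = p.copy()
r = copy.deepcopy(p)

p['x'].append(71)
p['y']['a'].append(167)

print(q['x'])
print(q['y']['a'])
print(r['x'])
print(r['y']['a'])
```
[7, 7, 71]
[4, 7, 167]
[7, 7]
[4, 7]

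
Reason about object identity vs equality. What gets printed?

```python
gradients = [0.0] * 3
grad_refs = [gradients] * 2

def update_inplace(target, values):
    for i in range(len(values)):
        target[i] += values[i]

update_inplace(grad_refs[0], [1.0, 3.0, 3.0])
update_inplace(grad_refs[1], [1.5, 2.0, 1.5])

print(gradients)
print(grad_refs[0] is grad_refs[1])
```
[2.5, 5.0, 4.5]
True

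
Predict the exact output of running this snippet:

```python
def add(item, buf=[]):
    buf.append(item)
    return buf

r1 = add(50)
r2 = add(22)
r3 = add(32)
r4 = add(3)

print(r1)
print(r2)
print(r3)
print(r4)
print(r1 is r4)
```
[50, 22, 32, 3]
[50, 22, 32, 3]
[50, 22, 32, 3]
[50, 22, 32, 3]
True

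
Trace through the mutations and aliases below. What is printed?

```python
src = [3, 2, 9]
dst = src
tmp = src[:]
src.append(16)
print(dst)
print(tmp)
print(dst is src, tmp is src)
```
[3, 2, 9, 16]
[3, 2, 9]
True False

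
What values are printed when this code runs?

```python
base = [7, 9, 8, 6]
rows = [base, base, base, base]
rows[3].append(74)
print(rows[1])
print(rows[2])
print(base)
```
[7, 9, 8, 6, 74]
[7, 9, 8, 6, 74]
[7, 9, 8, 6, 74]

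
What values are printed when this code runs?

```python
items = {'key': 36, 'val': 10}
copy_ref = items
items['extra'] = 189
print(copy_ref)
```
{'key': 36, 'val': 10, 'extra': 189}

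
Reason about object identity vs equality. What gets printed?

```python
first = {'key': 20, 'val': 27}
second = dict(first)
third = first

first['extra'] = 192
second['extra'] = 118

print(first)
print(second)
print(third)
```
{'key': 20, 'val': 27, 'extra': 192}
{'key': 20, 'val': 27, 'extra': 118}
{'key': 20, 'val': 27, 'extra': 192}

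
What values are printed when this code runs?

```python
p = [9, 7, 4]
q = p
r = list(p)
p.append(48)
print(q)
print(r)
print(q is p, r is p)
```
[9, 7, 4, 48]
[9, 7, 4]
True False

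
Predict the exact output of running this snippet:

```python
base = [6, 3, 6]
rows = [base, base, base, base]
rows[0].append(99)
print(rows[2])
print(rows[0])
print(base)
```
[6, 3, 6, 99]
[6, 3, 6, 99]
[6, 3, 6, 99]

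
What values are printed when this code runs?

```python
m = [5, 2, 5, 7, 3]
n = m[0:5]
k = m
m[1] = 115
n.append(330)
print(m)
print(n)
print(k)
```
[5, 115, 5, 7, 3]
[5, 2, 5, 7, 3, 330]
[5, 115, 5, 7, 3]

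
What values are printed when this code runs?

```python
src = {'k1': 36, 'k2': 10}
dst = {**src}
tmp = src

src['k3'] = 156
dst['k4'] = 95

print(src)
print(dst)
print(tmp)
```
{'k1': 36, 'k2': 10, 'k3': 156}
{'k1': 36, 'k2': 10, 'k4': 95}
{'k1': 36, 'k2': 10, 'k3': 156}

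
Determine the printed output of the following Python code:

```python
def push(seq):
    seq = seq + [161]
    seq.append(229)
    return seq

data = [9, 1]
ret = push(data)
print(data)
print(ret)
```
[9, 1]
[9, 1, 161, 229]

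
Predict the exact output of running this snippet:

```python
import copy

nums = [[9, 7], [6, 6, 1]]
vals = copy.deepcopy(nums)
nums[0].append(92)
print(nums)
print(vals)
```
[[9, 7, 92], [6, 6, 1]]
[[9, 7], [6, 6, 1]]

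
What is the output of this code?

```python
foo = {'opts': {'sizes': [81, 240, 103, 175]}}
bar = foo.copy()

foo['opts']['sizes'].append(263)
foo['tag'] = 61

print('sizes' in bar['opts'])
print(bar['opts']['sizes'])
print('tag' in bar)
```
True
[81, 240, 103, 175, 263]
False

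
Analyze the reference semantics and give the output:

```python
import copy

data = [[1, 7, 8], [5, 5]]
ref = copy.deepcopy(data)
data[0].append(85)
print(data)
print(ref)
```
[[1, 7, 8, 85], [5, 5]]
[[1, 7, 8], [5, 5]]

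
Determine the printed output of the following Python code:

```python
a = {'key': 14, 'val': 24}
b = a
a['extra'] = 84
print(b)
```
{'key': 14, 'val': 24, 'extra': 84}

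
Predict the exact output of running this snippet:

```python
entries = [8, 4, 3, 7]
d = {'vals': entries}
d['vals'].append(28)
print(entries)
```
[8, 4, 3, 7, 28]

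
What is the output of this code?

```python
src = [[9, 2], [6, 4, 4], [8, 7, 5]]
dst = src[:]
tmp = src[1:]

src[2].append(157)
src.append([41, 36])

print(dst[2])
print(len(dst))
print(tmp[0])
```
[8, 7, 5, 157]
3
[6, 4, 4]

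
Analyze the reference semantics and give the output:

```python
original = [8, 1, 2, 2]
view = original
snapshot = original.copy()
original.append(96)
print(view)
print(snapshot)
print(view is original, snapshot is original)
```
[8, 1, 2, 2, 96]
[8, 1, 2, 2]
True False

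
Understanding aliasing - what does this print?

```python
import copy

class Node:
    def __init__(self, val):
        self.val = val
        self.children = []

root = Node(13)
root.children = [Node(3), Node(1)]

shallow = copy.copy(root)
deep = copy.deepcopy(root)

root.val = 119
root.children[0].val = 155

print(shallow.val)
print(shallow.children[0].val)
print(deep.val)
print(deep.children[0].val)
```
13
155
13
3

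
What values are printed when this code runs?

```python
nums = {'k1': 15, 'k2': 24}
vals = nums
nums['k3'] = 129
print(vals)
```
{'k1': 15, 'k2': 24, 'k3': 129}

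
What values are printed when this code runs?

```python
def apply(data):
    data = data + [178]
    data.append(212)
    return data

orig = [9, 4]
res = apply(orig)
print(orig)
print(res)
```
[9, 4]
[9, 4, 178, 212]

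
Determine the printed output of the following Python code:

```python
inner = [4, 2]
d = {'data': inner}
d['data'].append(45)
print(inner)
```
[4, 2, 45]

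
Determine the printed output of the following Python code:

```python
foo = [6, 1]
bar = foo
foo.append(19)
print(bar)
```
[6, 1, 19]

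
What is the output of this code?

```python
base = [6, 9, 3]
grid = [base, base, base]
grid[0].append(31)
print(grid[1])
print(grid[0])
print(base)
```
[6, 9, 3, 31]
[6, 9, 3, 31]
[6, 9, 3, 31]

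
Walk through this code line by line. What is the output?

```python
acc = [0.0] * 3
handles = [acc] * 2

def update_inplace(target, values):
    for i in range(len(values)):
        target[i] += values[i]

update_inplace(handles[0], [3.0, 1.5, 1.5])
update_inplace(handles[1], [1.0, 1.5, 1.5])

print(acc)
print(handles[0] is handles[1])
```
[4.0, 3.0, 3.0]
True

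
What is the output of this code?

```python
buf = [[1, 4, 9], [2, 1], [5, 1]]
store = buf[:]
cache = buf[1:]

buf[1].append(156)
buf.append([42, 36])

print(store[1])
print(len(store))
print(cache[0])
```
[2, 1, 156]
3
[2, 1, 156]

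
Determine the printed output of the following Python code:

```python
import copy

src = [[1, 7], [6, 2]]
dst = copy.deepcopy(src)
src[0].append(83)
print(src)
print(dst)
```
[[1, 7, 83], [6, 2]]
[[1, 7], [6, 2]]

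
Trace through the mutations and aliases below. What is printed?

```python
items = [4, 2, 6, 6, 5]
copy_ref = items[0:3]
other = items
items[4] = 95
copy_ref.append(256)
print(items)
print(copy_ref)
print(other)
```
[4, 2, 6, 6, 95]
[4, 2, 6, 256]
[4, 2, 6, 6, 95]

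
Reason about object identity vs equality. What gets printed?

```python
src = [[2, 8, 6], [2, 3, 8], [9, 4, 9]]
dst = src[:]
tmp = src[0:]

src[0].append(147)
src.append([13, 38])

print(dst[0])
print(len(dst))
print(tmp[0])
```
[2, 8, 6, 147]
3
[2, 8, 6, 147]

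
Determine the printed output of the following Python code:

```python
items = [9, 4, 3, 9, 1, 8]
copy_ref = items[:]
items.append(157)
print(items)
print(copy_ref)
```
[9, 4, 3, 9, 1, 8, 157]
[9, 4, 3, 9, 1, 8]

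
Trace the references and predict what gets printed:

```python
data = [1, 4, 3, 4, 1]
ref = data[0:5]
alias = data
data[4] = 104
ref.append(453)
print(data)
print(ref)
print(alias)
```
[1, 4, 3, 4, 104]
[1, 4, 3, 4, 1, 453]
[1, 4, 3, 4, 104]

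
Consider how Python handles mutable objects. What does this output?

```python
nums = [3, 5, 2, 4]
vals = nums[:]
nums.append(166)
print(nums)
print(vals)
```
[3, 5, 2, 4, 166]
[3, 5, 2, 4]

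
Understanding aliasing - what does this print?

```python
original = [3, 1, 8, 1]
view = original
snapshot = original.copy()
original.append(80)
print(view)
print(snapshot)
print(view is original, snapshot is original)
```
[3, 1, 8, 1, 80]
[3, 1, 8, 1]
True False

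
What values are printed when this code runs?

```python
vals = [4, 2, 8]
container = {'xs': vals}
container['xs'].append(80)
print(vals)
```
[4, 2, 8, 80]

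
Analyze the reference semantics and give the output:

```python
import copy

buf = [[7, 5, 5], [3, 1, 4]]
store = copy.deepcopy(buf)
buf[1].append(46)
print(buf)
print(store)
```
[[7, 5, 5], [3, 1, 4, 46]]
[[7, 5, 5], [3, 1, 4]]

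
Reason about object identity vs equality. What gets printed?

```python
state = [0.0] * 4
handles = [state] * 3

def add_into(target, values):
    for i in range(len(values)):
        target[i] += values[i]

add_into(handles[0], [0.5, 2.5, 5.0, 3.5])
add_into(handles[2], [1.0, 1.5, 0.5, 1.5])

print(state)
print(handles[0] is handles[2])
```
[1.5, 4.0, 5.5, 5.0]
True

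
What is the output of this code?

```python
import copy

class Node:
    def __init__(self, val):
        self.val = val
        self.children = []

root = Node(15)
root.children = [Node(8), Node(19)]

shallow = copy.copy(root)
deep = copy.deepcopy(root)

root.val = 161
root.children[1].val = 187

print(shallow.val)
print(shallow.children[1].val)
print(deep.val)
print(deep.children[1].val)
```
15
187
15
19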